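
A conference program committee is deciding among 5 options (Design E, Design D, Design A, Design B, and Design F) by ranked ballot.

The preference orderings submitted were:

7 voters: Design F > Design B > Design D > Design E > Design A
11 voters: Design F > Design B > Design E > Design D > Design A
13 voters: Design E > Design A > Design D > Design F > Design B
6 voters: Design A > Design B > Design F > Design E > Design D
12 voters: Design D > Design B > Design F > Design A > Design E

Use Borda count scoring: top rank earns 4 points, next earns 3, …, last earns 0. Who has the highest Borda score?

Borda scores:
  Design E: 7·1 + 11·2 + 13·4 + 6·1 + 12·0 = 87
  Design D: 7·2 + 11·1 + 13·2 + 6·0 + 12·4 = 99
  Design A: 7·0 + 11·0 + 13·3 + 6·4 + 12·1 = 75
  Design B: 7·3 + 11·3 + 13·0 + 6·3 + 12·3 = 108
  Design F: 7·4 + 11·4 + 13·1 + 6·2 + 12·2 = 121
Design F has the highest total.

Design F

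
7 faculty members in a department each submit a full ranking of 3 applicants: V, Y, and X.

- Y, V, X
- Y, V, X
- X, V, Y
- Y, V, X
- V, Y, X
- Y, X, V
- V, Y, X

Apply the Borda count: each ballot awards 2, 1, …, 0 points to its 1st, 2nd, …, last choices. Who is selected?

Y

Borda scores:
  V: 1 + 1 + 1 + 1 + 2 + 0 + 2 = 8
  Y: 2 + 2 + 0 + 2 + 1 + 2 + 1 = 10
  X: 0 + 0 + 2 + 0 + 0 + 1 + 0 = 3
Y has the highest total.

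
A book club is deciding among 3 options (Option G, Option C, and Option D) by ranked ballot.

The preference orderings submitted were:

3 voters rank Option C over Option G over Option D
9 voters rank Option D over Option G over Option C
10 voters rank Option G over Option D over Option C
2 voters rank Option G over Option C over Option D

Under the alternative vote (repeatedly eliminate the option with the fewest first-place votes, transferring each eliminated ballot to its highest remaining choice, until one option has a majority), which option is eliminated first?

Option C

Round 1: Option G 12, Option D 9, Option C 3. Option C has the fewest and is eliminated.
Round 2: Option G 15, Option D 9. Option G has a majority.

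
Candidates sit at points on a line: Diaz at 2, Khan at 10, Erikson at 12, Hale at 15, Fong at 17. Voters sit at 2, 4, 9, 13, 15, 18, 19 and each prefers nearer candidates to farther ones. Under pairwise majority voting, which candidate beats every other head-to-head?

Erikson

With single-peaked preferences on a line, the Condorcet winner is the candidate closest to the median voter.
The median voter (position 13) is closest to Erikson at 12.
Check: Erikson vs Diaz — voters closer to Erikson: 5 of 7.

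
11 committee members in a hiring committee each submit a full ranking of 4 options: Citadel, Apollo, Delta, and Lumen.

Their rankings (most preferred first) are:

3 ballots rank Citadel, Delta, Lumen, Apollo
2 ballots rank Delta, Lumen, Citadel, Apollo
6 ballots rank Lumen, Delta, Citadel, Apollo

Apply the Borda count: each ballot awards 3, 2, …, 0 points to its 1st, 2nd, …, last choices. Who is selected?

Borda scores:
  Citadel: 3·3 + 2·1 + 6·1 = 17
  Apollo: 3·0 + 2·0 + 6·0 = 0
  Delta: 3·2 + 2·3 + 6·2 = 24
  Lumen: 3·1 + 2·2 + 6·3 = 25
Lumen has the highest total.

Lumen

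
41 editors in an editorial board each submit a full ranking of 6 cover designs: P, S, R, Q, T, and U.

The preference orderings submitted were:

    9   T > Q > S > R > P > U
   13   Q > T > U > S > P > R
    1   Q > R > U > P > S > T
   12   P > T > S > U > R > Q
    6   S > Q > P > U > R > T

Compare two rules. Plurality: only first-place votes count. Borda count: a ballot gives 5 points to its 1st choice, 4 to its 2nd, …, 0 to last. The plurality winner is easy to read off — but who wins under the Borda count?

T

Plurality first-place counts: P 12, S 6, R 0, Q 14, T 9, U 0 → Q.
Borda totals: P 102, S 120, R 40, Q 130, T 145, U 78 → T.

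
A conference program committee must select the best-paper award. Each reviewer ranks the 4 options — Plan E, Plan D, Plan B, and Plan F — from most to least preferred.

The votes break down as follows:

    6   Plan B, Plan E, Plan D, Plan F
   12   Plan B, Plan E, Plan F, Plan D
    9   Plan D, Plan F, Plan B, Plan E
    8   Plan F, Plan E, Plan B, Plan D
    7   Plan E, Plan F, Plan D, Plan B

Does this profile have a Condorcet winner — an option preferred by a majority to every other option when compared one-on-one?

No

Head-to-head results (42 voters total):
Plan E vs Plan D: Plan E wins 33–9.
Plan E vs Plan B: Plan B wins 27–15.
Plan E vs Plan F: Plan E wins 25–17.
Plan D vs Plan B: Plan B wins 26–16.
Plan D vs Plan F: Plan F wins 27–15.
Plan B vs Plan F: Plan F wins 24–18.
No candidate beats all others: Plan E beats Plan F beats Plan B beats Plan E, a majority cycle.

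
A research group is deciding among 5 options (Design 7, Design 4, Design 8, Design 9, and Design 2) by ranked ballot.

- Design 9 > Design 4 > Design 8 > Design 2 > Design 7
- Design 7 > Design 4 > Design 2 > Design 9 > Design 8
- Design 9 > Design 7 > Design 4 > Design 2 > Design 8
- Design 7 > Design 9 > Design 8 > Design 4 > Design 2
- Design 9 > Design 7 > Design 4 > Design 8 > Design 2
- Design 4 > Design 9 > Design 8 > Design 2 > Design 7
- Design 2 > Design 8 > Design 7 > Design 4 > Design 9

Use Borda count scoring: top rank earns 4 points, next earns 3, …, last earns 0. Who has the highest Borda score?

Borda scores:
  Design 7: 0 + 4 + 3 + 4 + 3 + 0 + 2 = 16
  Design 4: 3 + 3 + 2 + 1 + 2 + 4 + 1 = 16
  Design 8: 2 + 0 + 0 + 2 + 1 + 2 + 3 = 10
  Design 9: 4 + 1 + 4 + 3 + 4 + 3 + 0 = 19
  Design 2: 1 + 2 + 1 + 0 + 0 + 1 + 4 = 9
Design 9 has the highest total.

Design 9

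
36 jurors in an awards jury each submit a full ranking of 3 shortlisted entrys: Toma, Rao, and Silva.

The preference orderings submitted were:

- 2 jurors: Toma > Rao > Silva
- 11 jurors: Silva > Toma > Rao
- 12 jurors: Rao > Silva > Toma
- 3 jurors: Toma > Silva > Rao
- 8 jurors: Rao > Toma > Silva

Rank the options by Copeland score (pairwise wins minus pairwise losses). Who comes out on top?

Rao

Pairwise results:
  Toma vs Rao: Rao wins 20–16.
  Toma vs Silva: Silva wins 23–13.
  Rao vs Silva: Rao wins 22–14.
Copeland scores (wins − losses):
  Toma: 0 − 2 = -2
  Rao: 2 − 0 = 2
  Silva: 1 − 1 = 0
Rao has the best Copeland score.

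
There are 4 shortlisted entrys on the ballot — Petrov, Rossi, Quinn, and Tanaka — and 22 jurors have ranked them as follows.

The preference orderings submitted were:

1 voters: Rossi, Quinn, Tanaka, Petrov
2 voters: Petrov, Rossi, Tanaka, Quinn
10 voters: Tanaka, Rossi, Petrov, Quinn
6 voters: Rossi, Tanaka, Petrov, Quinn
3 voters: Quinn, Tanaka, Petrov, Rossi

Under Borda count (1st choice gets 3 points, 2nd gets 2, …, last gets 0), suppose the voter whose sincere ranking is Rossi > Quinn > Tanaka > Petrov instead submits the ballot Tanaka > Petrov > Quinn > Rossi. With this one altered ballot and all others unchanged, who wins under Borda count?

Borda totals with the altered ballot: Petrov 27, Rossi 42, Quinn 10, Tanaka 53.
The winner is unchanged: still Tanaka.

Tanaka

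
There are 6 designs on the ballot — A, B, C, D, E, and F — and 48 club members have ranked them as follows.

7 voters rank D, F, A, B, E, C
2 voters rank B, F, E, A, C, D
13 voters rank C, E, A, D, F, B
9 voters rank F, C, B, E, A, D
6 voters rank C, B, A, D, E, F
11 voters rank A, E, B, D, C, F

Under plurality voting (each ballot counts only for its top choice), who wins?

C

First-place vote totals:
  A: 11
  B: 2
  C: 19
  D: 7
  E: 0
  F: 9
C has the most first-place votes.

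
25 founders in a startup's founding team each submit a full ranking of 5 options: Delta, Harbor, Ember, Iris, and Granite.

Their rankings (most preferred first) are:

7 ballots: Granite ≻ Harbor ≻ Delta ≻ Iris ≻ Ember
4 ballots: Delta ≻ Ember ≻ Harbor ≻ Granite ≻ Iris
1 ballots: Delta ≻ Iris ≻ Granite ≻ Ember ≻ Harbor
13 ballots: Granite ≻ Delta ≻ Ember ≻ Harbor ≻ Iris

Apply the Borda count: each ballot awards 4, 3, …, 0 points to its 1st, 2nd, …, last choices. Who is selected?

Granite

Borda scores:
  Delta: 7·2 + 4·4 + 4 + 13·3 = 73
  Harbor: 7·3 + 4·2 + 0 + 13·1 = 42
  Ember: 7·0 + 4·3 + 1 + 13·2 = 39
  Iris: 7·1 + 4·0 + 3 + 13·0 = 10
  Granite: 7·4 + 4·1 + 2 + 13·4 = 86
Granite has the highest total.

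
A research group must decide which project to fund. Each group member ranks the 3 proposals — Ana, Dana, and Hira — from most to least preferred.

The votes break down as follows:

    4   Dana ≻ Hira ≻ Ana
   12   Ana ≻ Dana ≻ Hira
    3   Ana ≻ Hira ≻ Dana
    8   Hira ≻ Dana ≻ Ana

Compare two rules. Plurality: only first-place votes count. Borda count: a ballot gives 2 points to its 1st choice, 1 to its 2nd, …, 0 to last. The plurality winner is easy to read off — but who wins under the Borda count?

Ana

Plurality first-place counts: Ana 15, Dana 4, Hira 8 → Ana.
Borda totals: Ana 30, Dana 28, Hira 23 → Ana.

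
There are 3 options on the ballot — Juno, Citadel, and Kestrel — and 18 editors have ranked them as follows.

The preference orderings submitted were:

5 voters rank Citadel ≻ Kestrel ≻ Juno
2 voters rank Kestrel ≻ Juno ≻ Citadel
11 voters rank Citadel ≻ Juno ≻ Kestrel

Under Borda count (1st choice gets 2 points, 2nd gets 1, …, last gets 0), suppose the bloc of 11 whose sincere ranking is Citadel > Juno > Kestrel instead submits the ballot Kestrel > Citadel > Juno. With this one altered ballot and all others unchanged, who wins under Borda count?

Kestrel

Borda totals with the altered ballot: Juno 2, Citadel 21, Kestrel 31.
The switch changes the winner from Citadel to Kestrel.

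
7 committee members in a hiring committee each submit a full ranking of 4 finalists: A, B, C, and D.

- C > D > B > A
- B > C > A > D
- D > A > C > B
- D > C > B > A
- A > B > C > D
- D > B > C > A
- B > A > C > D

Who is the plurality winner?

D

First-place vote totals:
  A: 1
  B: 2
  C: 1
  D: 3
D has the most first-place votes.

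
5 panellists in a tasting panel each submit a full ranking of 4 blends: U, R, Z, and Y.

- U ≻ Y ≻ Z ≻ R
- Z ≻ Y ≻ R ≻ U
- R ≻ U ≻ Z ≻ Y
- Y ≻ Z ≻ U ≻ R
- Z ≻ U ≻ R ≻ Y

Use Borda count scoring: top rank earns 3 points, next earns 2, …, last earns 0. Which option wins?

Borda scores:
  U: 3 + 0 + 2 + 1 + 2 = 8
  R: 0 + 1 + 3 + 0 + 1 = 5
  Z: 1 + 3 + 1 + 2 + 3 = 10
  Y: 2 + 2 + 0 + 3 + 0 = 7
Z has the highest total.

Z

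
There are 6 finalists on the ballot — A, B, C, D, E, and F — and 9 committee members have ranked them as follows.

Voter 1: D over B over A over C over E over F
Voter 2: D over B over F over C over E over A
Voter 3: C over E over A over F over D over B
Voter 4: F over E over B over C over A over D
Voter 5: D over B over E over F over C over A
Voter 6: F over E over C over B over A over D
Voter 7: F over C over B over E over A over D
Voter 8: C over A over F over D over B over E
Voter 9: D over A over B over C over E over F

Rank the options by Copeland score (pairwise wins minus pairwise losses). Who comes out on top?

Pairwise results:
  A vs B: B wins 6–3.
  A vs C: C wins 7–2.
  A vs D: A wins 5–4.
  A vs E: E wins 6–3.
  A vs F: F wins 5–4.
  B vs C: B wins 5–4.
  B vs D: D wins 6–3.
  B vs E: B wins 6–3.
  B vs F: F wins 5–4.
  C vs D: C wins 5–4.
  C vs E: C wins 6–3.
  C vs F: F wins 5–4.
  D vs E: D wins 5–4.
  D vs F: F wins 5–4.
  E vs F: F wins 5–4.
Copeland scores (wins − losses):
  A: 1 − 4 = -3
  B: 3 − 2 = 1
  C: 3 − 2 = 1
  D: 2 − 3 = -1
  E: 1 − 4 = -3
  F: 5 − 0 = 5
F has the best Copeland score.

F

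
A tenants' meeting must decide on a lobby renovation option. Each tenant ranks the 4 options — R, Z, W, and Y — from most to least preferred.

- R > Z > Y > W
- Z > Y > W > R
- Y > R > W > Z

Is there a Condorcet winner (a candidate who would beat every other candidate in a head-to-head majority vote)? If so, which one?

There is no Condorcet winner

Head-to-head results (3 voters total):
R vs Z: R wins 2–1.
R vs W: R wins 2–1.
R vs Y: Y wins 2–1.
Z vs W: Z wins 2–1.
Z vs Y: Z wins 2–1.
W vs Y: Y wins 3–0.
No candidate beats all others: R beats Z beats Y beats R, a majority cycle.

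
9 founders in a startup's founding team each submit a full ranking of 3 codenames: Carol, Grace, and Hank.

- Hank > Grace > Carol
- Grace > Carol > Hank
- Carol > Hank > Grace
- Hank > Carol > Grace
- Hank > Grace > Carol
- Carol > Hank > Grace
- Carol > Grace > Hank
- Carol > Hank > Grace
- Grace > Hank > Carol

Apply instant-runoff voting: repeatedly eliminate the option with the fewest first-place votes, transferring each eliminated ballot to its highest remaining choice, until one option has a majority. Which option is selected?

Carol

Round 1: Carol 4, Hank 3, Grace 2. Grace has the fewest and is eliminated.
Round 2: Carol 5, Hank 4. Carol has a majority.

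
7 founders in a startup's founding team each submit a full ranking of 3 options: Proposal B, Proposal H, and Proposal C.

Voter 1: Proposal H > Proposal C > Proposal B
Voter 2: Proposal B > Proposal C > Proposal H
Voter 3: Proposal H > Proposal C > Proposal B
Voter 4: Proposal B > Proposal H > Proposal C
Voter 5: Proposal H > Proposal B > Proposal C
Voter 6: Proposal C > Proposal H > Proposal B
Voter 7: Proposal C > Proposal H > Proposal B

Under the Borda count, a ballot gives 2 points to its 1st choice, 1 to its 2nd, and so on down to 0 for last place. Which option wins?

Proposal H

Borda scores:
  Proposal B: 0 + 2 + 0 + 2 + 1 + 0 + 0 = 5
  Proposal H: 2 + 0 + 2 + 1 + 2 + 1 + 1 = 9
  Proposal C: 1 + 1 + 1 + 0 + 0 + 2 + 2 = 7
Proposal H has the highest total.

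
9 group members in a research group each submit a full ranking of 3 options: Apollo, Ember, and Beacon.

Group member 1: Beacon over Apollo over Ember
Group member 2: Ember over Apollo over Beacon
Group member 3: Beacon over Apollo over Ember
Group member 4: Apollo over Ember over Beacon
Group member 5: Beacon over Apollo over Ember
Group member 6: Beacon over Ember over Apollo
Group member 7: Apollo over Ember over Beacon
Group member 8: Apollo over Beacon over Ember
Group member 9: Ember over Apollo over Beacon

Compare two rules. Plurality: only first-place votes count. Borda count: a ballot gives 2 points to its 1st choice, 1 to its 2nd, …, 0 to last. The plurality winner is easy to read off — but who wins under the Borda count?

Apollo

Plurality first-place counts: Apollo 3, Ember 2, Beacon 4 → Beacon.
Borda totals: Apollo 11, Ember 7, Beacon 9 → Apollo.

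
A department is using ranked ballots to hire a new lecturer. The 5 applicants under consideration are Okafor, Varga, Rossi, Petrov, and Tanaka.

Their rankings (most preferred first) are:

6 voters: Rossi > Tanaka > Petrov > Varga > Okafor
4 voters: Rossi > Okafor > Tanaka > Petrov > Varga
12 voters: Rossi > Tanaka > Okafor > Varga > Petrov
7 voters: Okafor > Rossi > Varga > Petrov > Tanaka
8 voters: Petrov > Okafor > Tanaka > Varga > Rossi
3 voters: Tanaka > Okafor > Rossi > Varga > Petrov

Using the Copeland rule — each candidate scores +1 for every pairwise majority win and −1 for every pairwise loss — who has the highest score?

Rossi

Pairwise results:
  Okafor vs Varga: Okafor wins 34–6.
  Okafor vs Rossi: Rossi wins 22–18.
  Okafor vs Petrov: Okafor wins 26–14.
  Okafor vs Tanaka: Tanaka wins 21–19.
  Varga vs Rossi: Rossi wins 32–8.
  Varga vs Petrov: Varga wins 22–18.
  Varga vs Tanaka: Tanaka wins 33–7.
  Rossi vs Petrov: Rossi wins 32–8.
  Rossi vs Tanaka: Rossi wins 29–11.
  Petrov vs Tanaka: Tanaka wins 25–15.
Copeland scores (wins − losses):
  Okafor: 2 − 2 = 0
  Varga: 1 − 3 = -2
  Rossi: 4 − 0 = 4
  Petrov: 0 − 4 = -4
  Tanaka: 3 − 1 = 2
Rossi has the best Copeland score.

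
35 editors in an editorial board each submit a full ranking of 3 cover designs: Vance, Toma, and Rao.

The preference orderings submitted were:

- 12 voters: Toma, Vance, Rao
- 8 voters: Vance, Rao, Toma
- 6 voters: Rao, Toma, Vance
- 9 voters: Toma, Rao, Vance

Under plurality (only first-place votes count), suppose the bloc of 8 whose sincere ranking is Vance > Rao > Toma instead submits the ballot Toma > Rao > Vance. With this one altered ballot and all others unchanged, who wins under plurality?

First-place totals with the altered ballot: Vance 0, Toma 29, Rao 6.
The winner is unchanged: still Toma.

Toma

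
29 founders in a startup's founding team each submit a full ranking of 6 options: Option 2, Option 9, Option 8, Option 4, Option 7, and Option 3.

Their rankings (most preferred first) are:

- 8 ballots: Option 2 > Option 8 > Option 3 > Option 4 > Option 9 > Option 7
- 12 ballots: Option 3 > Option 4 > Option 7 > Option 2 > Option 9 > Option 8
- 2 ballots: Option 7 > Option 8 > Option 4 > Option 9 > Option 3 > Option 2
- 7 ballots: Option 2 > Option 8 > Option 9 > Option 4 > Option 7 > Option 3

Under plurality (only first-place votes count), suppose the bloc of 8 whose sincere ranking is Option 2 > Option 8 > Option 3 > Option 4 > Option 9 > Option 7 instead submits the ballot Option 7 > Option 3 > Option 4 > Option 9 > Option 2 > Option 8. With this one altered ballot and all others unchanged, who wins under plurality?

First-place totals with the altered ballot: Option 2 7, Option 9 0, Option 8 0, Option 4 0, Option 7 10, Option 3 12.
The switch changes the winner from Option 2 to Option 3.

Option 3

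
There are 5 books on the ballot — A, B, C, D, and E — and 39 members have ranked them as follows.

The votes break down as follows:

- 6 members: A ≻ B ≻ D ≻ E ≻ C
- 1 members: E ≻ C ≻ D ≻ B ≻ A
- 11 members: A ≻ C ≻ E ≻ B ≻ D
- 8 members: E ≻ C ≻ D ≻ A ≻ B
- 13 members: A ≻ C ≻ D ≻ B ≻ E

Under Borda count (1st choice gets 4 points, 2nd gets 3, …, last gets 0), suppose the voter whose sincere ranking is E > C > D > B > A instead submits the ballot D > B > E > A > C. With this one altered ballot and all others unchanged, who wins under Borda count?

A

Borda totals with the altered ballot: A 129, B 45, C 96, D 58, E 62.
The winner is unchanged: still A.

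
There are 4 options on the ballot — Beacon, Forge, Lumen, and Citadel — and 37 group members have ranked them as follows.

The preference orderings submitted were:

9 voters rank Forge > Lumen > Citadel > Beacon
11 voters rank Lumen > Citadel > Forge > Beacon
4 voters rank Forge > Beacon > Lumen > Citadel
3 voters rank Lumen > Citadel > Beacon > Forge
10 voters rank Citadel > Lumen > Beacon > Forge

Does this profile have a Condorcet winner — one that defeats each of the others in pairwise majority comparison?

Head-to-head results (37 voters total):
Beacon vs Forge: Forge wins 24–13.
Beacon vs Lumen: Lumen wins 33–4.
Beacon vs Citadel: Citadel wins 33–4.
Forge vs Lumen: Lumen wins 24–13.
Forge vs Citadel: Citadel wins 24–13.
Lumen vs Citadel: Lumen wins 27–10.
Lumen beats each rival — Beacon (33–4), Forge (24–13), Citadel (27–10) — so Lumen is the Condorcet winner.

Yes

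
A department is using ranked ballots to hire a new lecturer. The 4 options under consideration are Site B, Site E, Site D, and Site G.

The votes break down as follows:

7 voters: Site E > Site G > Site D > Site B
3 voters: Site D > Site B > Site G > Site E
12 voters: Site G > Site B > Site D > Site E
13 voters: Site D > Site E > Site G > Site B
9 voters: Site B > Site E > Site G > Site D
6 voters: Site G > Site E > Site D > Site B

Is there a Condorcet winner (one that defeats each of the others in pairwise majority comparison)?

No

Head-to-head results (50 voters total):
Site B vs Site E: Site E wins 26–24.
Site B vs Site D: Site D wins 29–21.
Site B vs Site G: Site G wins 38–12.
Site E vs Site D: Site D wins 28–22.
Site E vs Site G: Site E wins 29–21.
Site D vs Site G: Site G wins 34–16.
No candidate beats all others: Site E beats Site G beats Site D beats Site E, a majority cycle.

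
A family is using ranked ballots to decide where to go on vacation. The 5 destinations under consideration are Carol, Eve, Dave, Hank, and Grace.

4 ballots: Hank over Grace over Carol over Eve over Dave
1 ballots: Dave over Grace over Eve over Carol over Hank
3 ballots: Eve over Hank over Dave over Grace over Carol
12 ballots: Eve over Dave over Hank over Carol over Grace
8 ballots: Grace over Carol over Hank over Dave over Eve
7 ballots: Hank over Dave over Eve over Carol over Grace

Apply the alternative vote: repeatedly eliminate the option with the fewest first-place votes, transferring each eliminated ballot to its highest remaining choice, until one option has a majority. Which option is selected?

Round 1: Eve 15, Hank 11, Grace 8, Dave 1, Carol 0. Carol has the fewest and is eliminated.
Round 2: Eve 15, Hank 11, Grace 8, Dave 1. Dave has the fewest and is eliminated.
Round 3: Eve 15, Hank 11, Grace 9. Grace has the fewest and is eliminated.
Round 4: Hank 19, Eve 16. Hank has a majority.

Hank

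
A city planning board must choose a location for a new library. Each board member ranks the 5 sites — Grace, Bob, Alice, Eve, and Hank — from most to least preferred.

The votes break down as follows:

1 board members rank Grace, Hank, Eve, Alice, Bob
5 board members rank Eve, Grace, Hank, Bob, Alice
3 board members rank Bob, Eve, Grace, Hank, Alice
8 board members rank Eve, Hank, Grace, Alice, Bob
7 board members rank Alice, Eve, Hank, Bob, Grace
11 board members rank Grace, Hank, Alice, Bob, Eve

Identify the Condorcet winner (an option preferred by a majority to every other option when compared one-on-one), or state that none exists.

Head-to-head results (35 voters total):
Grace vs Bob: Grace wins 25–10.
Grace vs Alice: Grace wins 28–7.
Grace vs Eve: Eve wins 23–12.
Grace vs Hank: Grace wins 20–15.
Bob vs Alice: Alice wins 27–8.
Bob vs Eve: Eve wins 21–14.
Bob vs Hank: Hank wins 32–3.
Alice vs Eve: Alice wins 18–17.
Alice vs Hank: Hank wins 28–7.
Eve vs Hank: Eve wins 23–12.
No candidate beats all others: Grace beats Alice beats Eve beats Grace, a majority cycle.

No Condorcet winner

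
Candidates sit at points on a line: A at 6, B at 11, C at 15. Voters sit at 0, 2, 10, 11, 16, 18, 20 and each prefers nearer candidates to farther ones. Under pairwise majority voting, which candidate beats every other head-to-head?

With single-peaked preferences on a line, the Condorcet winner is the candidate closest to the median voter.
The median voter (position 11) is closest to B at 11.
Check: B vs A — voters closer to B: 5 of 7.

B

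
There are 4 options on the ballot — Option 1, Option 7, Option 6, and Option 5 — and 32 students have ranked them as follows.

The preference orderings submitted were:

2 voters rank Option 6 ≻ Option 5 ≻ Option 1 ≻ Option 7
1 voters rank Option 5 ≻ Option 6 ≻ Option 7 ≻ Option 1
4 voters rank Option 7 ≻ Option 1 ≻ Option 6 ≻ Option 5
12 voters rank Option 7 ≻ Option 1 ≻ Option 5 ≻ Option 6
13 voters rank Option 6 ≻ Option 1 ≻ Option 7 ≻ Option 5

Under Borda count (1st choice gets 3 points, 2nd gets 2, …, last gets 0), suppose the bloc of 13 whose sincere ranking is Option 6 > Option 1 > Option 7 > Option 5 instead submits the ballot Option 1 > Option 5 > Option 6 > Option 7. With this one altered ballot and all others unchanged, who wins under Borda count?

Option 1

Borda totals with the altered ballot: Option 1 73, Option 7 49, Option 6 25, Option 5 45.
The switch changes the winner from Option 7 to Option 1.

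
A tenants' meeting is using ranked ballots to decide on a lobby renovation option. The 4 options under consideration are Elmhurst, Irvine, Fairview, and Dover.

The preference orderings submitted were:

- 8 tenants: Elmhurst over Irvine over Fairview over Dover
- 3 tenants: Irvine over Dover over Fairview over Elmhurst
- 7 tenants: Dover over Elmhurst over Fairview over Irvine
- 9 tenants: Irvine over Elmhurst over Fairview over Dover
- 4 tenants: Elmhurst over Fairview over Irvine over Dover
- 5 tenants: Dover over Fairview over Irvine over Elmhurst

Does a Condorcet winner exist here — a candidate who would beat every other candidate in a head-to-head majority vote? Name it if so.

Elmhurst

Head-to-head results (36 voters total):
Elmhurst vs Irvine: Elmhurst wins 19–17.
Elmhurst vs Fairview: Elmhurst wins 28–8.
Elmhurst vs Dover: Elmhurst wins 21–15.
Irvine vs Fairview: Irvine wins 20–16.
Irvine vs Dover: Irvine wins 24–12.
Fairview vs Dover: Fairview wins 21–15.
Elmhurst beats each rival — Irvine (19–17), Fairview (28–8), Dover (21–15) — so Elmhurst is the Condorcet winner.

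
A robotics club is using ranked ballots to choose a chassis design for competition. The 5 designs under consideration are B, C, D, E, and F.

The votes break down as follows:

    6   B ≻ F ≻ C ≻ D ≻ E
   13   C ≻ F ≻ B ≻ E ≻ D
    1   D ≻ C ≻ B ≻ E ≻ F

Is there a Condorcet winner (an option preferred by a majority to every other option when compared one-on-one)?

Yes

Head-to-head results (20 voters total):
B vs C: C wins 14–6.
B vs D: B wins 19–1.
B vs E: B wins 20–0.
B vs F: F wins 13–7.
C vs D: C wins 19–1.
C vs E: C wins 20–0.
C vs F: C wins 14–6.
D vs E: E wins 13–7.
D vs F: F wins 19–1.
E vs F: F wins 19–1.
C beats each rival — B (14–6), D (19–1), E (20–0), F (14–6) — so C is the Condorcet winner.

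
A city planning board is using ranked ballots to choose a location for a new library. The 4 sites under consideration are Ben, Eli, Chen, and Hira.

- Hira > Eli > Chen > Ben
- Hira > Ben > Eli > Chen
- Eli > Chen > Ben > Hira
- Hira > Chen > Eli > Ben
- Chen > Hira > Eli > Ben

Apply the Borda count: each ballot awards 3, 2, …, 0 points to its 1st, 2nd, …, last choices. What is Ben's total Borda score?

3

Borda scores:
  Ben: 0 + 2 + 1 + 0 + 0 = 3
  Eli: 2 + 1 + 3 + 1 + 1 = 8
  Chen: 1 + 0 + 2 + 2 + 3 = 8
  Hira: 3 + 3 + 0 + 3 + 2 = 11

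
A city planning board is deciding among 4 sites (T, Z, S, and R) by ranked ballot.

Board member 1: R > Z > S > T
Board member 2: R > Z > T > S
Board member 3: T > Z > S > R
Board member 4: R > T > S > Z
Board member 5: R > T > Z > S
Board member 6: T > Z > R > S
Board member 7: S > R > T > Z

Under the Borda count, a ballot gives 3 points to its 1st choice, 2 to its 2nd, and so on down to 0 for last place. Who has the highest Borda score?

Borda scores:
  T: 0 + 1 + 3 + 2 + 2 + 3 + 1 = 12
  Z: 2 + 2 + 2 + 0 + 1 + 2 + 0 = 9
  S: 1 + 0 + 1 + 1 + 0 + 0 + 3 = 6
  R: 3 + 3 + 0 + 3 + 3 + 1 + 2 = 15
R has the highest total.

R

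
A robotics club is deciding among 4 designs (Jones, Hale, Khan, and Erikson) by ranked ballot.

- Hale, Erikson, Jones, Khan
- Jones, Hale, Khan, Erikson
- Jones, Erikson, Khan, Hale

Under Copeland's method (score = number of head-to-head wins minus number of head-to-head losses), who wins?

Jones

Pairwise results:
  Jones vs Hale: Jones wins 2–1.
  Jones vs Khan: Jones wins 3–0.
  Jones vs Erikson: Jones wins 2–1.
  Hale vs Khan: Hale wins 2–1.
  Hale vs Erikson: Hale wins 2–1.
  Khan vs Erikson: Erikson wins 2–1.
Copeland scores (wins − losses):
  Jones: 3 − 0 = 3
  Hale: 2 − 1 = 1
  Khan: 0 − 3 = -3
  Erikson: 1 − 2 = -1
Jones has the best Copeland score.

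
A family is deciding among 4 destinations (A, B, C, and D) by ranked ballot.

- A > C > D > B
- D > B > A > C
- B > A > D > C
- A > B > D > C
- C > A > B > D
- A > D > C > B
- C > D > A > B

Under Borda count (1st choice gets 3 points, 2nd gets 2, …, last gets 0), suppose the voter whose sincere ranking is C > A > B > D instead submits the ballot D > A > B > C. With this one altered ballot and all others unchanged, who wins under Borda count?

A

Borda totals with the altered ballot: A 15, B 8, C 6, D 13.
The winner is unchanged: still A.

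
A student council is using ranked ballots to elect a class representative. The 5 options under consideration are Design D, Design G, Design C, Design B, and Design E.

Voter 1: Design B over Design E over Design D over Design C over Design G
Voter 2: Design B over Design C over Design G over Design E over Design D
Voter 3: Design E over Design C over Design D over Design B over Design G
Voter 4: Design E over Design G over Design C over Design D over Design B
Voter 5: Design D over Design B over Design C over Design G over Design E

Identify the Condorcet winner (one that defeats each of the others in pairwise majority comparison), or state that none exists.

Head-to-head results (5 voters total):
Design D vs Design G: Design D wins 3–2.
Design D vs Design C: Design C wins 3–2.
Design D vs Design B: Design D wins 3–2.
Design D vs Design E: Design E wins 4–1.
Design G vs Design C: Design C wins 4–1.
Design G vs Design B: Design B wins 4–1.
Design G vs Design E: Design E wins 3–2.
Design C vs Design B: Design B wins 3–2.
Design C vs Design E: Design E wins 3–2.
Design B vs Design E: Design B wins 3–2.
No candidate beats all others: Design D beats Design B beats Design C beats Design D, a majority cycle.

There is no Condorcet winner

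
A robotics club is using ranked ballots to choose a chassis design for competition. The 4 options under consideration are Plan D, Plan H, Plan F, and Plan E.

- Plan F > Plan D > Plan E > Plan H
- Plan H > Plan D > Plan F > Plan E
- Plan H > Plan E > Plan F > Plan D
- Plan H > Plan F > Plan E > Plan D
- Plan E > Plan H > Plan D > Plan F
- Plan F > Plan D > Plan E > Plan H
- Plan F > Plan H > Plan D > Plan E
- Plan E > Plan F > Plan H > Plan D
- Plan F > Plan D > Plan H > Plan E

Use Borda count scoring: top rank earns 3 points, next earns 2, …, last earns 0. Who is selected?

Borda scores:
  Plan D: 2 + 2 + 0 + 0 + 1 + 2 + 1 + 0 + 2 = 10
  Plan H: 0 + 3 + 3 + 3 + 2 + 0 + 2 + 1 + 1 = 15
  Plan F: 3 + 1 + 1 + 2 + 0 + 3 + 3 + 2 + 3 = 18
  Plan E: 1 + 0 + 2 + 1 + 3 + 1 + 0 + 3 + 0 = 11
Plan F has the highest total.

Plan F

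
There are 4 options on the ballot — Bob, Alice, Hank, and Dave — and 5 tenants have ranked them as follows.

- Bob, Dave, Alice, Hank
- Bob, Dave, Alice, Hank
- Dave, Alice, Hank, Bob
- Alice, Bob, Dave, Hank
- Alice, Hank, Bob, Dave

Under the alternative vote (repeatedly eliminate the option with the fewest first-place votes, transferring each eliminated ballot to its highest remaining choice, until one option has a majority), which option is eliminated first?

Hank

Round 1: Bob 2, Alice 2, Dave 1, Hank 0. Hank has the fewest and is eliminated.
Round 2: Bob 2, Alice 2, Dave 1. Dave has the fewest and is eliminated.
Round 3: Alice 3, Bob 2. Alice has a majority.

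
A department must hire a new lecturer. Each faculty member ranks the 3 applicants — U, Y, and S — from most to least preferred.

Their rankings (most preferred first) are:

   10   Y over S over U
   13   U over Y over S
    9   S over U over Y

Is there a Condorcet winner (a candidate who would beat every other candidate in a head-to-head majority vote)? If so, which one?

No Condorcet winner

Head-to-head results (32 voters total):
U vs Y: U wins 22–10.
U vs S: S wins 19–13.
Y vs S: Y wins 23–9.
No candidate beats all others: U beats Y beats S beats U, a majority cycle.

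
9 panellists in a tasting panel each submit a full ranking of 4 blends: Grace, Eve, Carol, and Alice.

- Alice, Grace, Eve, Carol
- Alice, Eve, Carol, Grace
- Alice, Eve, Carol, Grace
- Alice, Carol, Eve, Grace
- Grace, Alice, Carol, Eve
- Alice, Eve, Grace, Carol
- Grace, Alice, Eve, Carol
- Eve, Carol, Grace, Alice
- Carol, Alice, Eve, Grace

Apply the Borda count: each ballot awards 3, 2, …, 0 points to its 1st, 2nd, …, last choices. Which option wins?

Alice

Borda scores:
  Grace: 2 + 0 + 0 + 0 + 3 + 1 + 3 + 1 + 0 = 10
  Eve: 1 + 2 + 2 + 1 + 0 + 2 + 1 + 3 + 1 = 13
  Carol: 0 + 1 + 1 + 2 + 1 + 0 + 0 + 2 + 3 = 10
  Alice: 3 + 3 + 3 + 3 + 2 + 3 + 2 + 0 + 2 = 21
Alice has the highest total.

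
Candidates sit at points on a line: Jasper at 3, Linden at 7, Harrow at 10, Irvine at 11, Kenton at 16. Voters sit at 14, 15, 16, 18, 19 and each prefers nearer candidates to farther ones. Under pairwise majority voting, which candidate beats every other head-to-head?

With single-peaked preferences on a line, the Condorcet winner is the candidate closest to the median voter.
The median voter (position 16) is closest to Kenton at 16.
Check: Kenton vs Irvine — voters closer to Kenton: 5 of 5.

Kenton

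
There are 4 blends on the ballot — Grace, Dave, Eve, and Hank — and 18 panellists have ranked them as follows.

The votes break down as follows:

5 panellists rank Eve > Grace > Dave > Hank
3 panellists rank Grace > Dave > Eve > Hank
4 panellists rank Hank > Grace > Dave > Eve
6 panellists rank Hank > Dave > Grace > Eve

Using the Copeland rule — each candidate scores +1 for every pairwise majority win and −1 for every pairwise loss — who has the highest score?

Hank

Pairwise results:
  Grace vs Dave: Grace wins 12–6.
  Grace vs Eve: Grace wins 13–5.
  Grace vs Hank: Hank wins 10–8.
  Dave vs Eve: Dave wins 13–5.
  Dave vs Hank: Hank wins 10–8.
  Eve vs Hank: Hank wins 10–8.
Copeland scores (wins − losses):
  Grace: 2 − 1 = 1
  Dave: 1 − 2 = -1
  Eve: 0 − 3 = -3
  Hank: 3 − 0 = 3
Hank has the best Copeland score.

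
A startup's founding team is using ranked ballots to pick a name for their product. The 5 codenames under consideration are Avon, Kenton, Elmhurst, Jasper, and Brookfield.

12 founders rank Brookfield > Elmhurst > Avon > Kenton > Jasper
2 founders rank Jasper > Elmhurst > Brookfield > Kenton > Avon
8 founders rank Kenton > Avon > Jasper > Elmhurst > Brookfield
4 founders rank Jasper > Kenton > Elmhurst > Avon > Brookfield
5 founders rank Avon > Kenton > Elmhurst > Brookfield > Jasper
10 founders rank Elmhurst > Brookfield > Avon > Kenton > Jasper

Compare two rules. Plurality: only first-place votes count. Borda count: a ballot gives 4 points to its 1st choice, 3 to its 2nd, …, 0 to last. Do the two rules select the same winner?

No

Plurality first-place counts: Avon 5, Kenton 8, Elmhurst 10, Jasper 6, Brookfield 12 → Brookfield.
Borda totals: Avon 92, Kenton 83, Elmhurst 108, Jasper 40, Brookfield 87 → Elmhurst.
The two rules disagree: plurality picks Brookfield, Borda picks Elmhurst.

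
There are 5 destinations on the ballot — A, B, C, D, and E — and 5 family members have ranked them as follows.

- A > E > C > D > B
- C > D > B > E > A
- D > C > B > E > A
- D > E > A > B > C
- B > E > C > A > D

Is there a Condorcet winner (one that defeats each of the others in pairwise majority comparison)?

No

Head-to-head results (5 voters total):
A vs B: B wins 3–2.
A vs C: C wins 3–2.
A vs D: D wins 3–2.
A vs E: E wins 4–1.
B vs C: C wins 3–2.
B vs D: D wins 4–1.
B vs E: B wins 3–2.
C vs D: C wins 3–2.
C vs E: E wins 3–2.
D vs E: D wins 3–2.
No candidate beats all others: B beats E beats C beats B, a majority cycle.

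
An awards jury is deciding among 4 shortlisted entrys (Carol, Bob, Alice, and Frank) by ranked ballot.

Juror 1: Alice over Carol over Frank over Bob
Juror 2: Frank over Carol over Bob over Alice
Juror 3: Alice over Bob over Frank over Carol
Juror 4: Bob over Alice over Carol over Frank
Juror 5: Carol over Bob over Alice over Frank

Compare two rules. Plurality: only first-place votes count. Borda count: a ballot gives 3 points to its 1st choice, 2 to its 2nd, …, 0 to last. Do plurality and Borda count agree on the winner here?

Plurality first-place counts: Carol 1, Bob 1, Alice 2, Frank 1 → Alice.
Borda totals: Carol 8, Bob 8, Alice 9, Frank 5 → Alice.
The two rules agree on Alice.

Yes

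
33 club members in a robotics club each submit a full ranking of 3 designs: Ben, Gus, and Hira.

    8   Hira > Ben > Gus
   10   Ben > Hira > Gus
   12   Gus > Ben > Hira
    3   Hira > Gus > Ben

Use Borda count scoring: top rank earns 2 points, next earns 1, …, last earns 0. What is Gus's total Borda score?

27

Borda scores:
  Ben: 8·1 + 10·2 + 12·1 + 3·0 = 40
  Gus: 8·0 + 10·0 + 12·2 + 3·1 = 27
  Hira: 8·2 + 10·1 + 12·0 + 3·2 = 32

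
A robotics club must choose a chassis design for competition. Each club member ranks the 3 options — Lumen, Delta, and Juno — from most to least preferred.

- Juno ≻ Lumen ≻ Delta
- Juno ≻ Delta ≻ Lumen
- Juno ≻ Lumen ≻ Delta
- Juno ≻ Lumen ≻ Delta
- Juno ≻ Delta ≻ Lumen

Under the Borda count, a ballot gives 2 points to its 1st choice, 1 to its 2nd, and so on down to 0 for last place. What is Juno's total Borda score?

Borda scores:
  Lumen: 1 + 0 + 1 + 1 + 0 = 3
  Delta: 0 + 1 + 0 + 0 + 1 = 2
  Juno: 2 + 2 + 2 + 2 + 2 = 10

10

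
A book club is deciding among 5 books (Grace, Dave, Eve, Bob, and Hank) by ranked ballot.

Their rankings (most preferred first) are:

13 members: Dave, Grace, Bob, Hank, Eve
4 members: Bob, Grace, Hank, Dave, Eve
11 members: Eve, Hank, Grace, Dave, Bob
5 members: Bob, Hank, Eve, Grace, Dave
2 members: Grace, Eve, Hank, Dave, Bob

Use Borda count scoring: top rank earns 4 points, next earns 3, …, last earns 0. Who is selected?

Borda scores:
  Grace: 13·3 + 4·3 + 11·2 + 5·1 + 2·4 = 86
  Dave: 13·4 + 4·1 + 11·1 + 5·0 + 2·1 = 69
  Eve: 13·0 + 4·0 + 11·4 + 5·2 + 2·3 = 60
  Bob: 13·2 + 4·4 + 11·0 + 5·4 + 2·0 = 62
  Hank: 13·1 + 4·2 + 11·3 + 5·3 + 2·2 = 73
Grace has the highest total.

Grace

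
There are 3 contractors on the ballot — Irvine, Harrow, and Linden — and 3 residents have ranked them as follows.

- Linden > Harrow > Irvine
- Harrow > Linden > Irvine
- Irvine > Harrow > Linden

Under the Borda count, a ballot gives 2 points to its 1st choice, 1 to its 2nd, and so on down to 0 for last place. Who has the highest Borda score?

Harrow

Borda scores:
  Irvine: 0 + 0 + 2 = 2
  Harrow: 1 + 2 + 1 = 4
  Linden: 2 + 1 + 0 = 3
Harrow has the highest total.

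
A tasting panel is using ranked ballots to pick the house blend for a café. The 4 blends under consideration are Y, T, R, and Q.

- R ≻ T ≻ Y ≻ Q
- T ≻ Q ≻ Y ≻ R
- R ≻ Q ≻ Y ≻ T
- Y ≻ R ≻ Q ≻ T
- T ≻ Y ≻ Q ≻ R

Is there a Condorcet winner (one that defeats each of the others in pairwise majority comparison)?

No

Head-to-head results (5 voters total):
Y vs T: T wins 3–2.
Y vs R: Y wins 3–2.
Y vs Q: Y wins 3–2.
T vs R: R wins 3–2.
T vs Q: T wins 3–2.
R vs Q: R wins 3–2.
No candidate beats all others: Y beats R beats T beats Y, a majority cycle.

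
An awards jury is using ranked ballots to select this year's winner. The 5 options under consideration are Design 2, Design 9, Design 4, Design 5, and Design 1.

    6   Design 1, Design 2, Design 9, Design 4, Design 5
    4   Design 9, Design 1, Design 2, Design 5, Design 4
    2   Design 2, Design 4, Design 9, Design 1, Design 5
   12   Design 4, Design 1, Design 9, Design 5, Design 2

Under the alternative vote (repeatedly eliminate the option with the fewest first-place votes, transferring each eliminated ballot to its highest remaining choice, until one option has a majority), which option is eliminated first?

Design 5

Round 1: Design 4 12, Design 1 6, Design 9 4, Design 2 2, Design 5 0. Design 5 has the fewest and is eliminated.
Round 2: Design 4 12, Design 1 6, Design 9 4, Design 2 2. Design 2 has the fewest and is eliminated.
Round 3: Design 4 14, Design 1 6, Design 9 4. Design 4 has a majority.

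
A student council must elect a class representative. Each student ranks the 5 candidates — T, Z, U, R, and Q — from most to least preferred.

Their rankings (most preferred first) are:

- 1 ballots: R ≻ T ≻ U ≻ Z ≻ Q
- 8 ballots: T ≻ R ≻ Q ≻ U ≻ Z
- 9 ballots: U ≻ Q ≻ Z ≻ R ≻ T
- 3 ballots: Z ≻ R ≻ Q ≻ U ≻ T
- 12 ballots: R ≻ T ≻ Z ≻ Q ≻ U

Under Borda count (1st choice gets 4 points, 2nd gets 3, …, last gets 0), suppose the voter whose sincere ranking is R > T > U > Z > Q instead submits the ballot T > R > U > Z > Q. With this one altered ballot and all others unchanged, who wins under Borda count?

R

Borda totals with the altered ballot: T 72, Z 55, U 49, R 93, Q 61.
The winner is unchanged: still R.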